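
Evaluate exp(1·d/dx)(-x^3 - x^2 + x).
- x^{3} - 4 x^{2} - 4 x - 1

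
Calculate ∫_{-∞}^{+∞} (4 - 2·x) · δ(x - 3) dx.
-2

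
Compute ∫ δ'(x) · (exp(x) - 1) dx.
-1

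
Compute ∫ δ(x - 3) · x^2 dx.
9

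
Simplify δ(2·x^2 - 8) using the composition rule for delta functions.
\frac{\delta(x - 2) + \delta(x + 2)}{8}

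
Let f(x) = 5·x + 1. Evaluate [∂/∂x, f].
5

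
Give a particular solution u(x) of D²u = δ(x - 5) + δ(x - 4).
\frac{|x - 5|}{2} + \frac{|x - 4|}{2}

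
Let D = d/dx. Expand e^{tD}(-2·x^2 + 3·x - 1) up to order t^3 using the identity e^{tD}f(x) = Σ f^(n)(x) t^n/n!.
- 2 t^{2} - t \left(4 x - 3\right) - 2 x^{2} + 3 x - 1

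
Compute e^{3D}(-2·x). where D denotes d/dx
- 2 x - 6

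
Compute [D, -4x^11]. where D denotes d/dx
- 44 x^{10}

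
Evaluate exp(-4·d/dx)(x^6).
x^{6} - 24 x^{5} + 240 x^{4} - 1280 x^{3} + 3840 x^{2} - 6144 x + 4096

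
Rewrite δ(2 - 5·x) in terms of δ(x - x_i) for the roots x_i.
\frac{\delta(x - 2/5)}{5}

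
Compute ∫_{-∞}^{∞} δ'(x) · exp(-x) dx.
1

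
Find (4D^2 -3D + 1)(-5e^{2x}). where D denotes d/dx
- 55 e^{2 x}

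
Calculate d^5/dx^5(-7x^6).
- 5040 x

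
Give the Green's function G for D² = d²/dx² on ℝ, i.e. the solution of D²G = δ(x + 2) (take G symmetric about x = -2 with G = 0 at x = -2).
\frac{|x + 2|}{2}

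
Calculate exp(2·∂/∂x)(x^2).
x^{2} + 4 x + 4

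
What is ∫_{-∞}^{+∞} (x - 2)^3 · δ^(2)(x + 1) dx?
-18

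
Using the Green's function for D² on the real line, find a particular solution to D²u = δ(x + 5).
\frac{|x + 5|}{2}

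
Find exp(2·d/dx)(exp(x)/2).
\frac{e^{x + 2}}{2}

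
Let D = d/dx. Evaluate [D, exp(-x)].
- e^{- x}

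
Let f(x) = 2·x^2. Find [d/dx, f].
4 x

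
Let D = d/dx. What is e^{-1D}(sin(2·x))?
\sin{\left(2 x - 2 \right)}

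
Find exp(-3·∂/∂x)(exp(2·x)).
e^{2 x - 6}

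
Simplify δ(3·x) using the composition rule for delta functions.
\frac{\delta(x)}{3}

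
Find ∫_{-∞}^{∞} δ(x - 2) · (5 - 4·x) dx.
-3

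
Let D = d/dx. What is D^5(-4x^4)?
0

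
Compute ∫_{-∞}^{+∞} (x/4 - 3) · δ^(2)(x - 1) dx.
0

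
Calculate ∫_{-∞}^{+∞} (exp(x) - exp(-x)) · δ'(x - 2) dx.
- 2 \cosh{\left(2 \right)}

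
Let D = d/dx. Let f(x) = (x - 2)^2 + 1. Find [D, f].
2 x - 4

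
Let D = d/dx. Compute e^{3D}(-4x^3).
- 4 x^{3} - 36 x^{2} - 108 x - 108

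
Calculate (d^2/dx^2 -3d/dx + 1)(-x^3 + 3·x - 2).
- x^{3} + 9 x^{2} - 3 x - 11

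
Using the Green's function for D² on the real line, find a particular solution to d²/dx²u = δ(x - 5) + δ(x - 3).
\frac{|x - 5|}{2} + \frac{|x - 3|}{2}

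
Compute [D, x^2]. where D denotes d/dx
2 x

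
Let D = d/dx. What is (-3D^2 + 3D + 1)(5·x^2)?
5 x^{2} + 30 x - 30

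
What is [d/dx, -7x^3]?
- 21 x^{2}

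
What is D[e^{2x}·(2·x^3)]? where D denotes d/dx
x^{2} \left(4 x + 6\right) e^{2 x}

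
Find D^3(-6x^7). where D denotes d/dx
- 1260 x^{4}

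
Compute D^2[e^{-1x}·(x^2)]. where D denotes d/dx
\left(x^{2} - 4 x + 2\right) e^{- x}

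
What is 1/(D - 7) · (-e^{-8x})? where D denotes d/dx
\frac{e^{- 8 x}}{15}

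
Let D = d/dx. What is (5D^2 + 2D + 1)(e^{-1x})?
4 e^{- x}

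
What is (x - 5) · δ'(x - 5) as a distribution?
-\delta(x - 5)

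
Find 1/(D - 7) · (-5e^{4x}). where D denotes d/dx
\frac{5 e^{4 x}}{3}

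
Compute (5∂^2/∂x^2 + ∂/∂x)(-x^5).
5 x^{3} \left(- x - 20\right)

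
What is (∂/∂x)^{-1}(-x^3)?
- \frac{x^{4}}{4}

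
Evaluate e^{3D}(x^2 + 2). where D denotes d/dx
x^{2} + 6 x + 11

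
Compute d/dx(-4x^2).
- 8 x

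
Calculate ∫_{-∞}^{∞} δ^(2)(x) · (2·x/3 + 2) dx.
0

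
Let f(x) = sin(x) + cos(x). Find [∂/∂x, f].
- \sin{\left(x \right)} + \cos{\left(x \right)}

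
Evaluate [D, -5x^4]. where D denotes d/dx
- 20 x^{3}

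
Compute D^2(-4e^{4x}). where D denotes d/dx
- 64 e^{4 x}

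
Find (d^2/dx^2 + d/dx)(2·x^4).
8 x^{2} \left(x + 3\right)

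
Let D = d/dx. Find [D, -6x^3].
- 18 x^{2}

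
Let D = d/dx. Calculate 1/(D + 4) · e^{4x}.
\frac{e^{4 x}}{8}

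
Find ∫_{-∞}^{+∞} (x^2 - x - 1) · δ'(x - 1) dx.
-1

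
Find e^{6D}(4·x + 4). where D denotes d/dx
4 x + 28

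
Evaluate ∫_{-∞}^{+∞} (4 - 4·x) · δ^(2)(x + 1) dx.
0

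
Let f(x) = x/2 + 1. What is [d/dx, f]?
\frac{1}{2}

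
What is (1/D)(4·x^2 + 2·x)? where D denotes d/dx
\frac{4 x^{3}}{3} + x^{2}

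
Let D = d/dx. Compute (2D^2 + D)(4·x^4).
16 x^{2} \left(x + 6\right)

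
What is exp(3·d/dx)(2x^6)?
2 x^{6} + 36 x^{5} + 270 x^{4} + 1080 x^{3} + 2430 x^{2} + 2916 x + 1458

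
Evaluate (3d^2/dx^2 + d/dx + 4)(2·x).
8 x + 2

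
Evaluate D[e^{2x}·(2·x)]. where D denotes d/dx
\left(4 x + 2\right) e^{2 x}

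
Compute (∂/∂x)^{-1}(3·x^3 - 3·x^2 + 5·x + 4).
\frac{3 x^{4}}{4} - x^{3} + \frac{5 x^{2}}{2} + 4 x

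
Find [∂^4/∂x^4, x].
4\frac{d^{3}}{dx^{3}}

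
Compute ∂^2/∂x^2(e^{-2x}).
4 e^{- 2 x}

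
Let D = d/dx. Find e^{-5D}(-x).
5 - x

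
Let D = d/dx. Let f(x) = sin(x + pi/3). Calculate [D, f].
\cos{\left(x + \frac{\pi}{3} \right)}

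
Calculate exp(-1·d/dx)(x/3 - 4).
\frac{x}{3} - \frac{13}{3}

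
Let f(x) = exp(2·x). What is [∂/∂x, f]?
2 e^{2 x}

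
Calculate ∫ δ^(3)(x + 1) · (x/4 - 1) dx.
0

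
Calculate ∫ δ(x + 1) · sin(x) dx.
- \sin{\left(1 \right)}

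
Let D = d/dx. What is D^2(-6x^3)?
- 36 x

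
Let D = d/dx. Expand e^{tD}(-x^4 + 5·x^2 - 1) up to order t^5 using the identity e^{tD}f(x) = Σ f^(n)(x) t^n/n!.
- t^{4} - 4 t^{3} x - t^{2} \left(6 x^{2} - 5\right) - 2 t x \left(2 x^{2} - 5\right) - x^{4} + 5 x^{2} - 1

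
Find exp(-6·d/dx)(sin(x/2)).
\sin{\left(\frac{x}{2} - 3 \right)}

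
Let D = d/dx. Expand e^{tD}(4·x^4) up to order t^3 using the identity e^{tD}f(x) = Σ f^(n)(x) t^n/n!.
4 x \left(4 t^{3} + 6 t^{2} x + 4 t x^{2} + x^{3}\right)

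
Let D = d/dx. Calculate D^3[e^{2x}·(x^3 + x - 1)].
\left(8 x^{3} + 36 x^{2} + 44 x + 10\right) e^{2 x}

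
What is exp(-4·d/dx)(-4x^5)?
- 4 x^{5} + 80 x^{4} - 640 x^{3} + 2560 x^{2} - 5120 x + 4096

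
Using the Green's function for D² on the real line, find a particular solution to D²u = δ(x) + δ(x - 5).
\frac{|x|}{2} + \frac{|x - 5|}{2}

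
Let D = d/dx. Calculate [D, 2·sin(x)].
2 \cos{\left(x \right)}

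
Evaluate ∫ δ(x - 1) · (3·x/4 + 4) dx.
\frac{19}{4}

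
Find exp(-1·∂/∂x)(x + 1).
x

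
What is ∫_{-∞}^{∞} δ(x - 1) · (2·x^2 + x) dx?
3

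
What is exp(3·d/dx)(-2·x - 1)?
- 2 x - 7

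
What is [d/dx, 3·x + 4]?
3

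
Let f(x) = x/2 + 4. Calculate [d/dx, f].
\frac{1}{2}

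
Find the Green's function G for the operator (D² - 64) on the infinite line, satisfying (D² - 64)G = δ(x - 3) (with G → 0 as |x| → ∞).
-\frac{e^{-8|x - 3|}}{16}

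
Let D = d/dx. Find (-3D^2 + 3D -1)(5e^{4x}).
- 185 e^{4 x}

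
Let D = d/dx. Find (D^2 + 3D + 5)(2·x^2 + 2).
10 x^{2} + 12 x + 14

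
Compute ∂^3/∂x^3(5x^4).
120 x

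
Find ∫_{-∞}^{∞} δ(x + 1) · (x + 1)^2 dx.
0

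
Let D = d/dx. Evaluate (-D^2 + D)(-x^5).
5 x^{3} \left(4 - x\right)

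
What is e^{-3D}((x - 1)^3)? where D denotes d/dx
x^{3} - 12 x^{2} + 48 x - 64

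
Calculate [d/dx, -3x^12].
- 36 x^{11}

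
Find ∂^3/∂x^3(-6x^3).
-36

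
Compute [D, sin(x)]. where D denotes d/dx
\cos{\left(x \right)}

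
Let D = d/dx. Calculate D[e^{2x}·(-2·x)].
\left(- 4 x - 2\right) e^{2 x}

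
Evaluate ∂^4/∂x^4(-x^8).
- 1680 x^{4}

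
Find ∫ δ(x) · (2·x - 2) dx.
-2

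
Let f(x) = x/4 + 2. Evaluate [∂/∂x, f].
\frac{1}{4}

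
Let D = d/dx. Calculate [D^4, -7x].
-28D^{3}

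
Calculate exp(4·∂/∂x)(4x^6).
4 x^{6} + 96 x^{5} + 960 x^{4} + 5120 x^{3} + 15360 x^{2} + 24576 x + 16384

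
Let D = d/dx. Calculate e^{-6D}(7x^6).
7 x^{6} - 252 x^{5} + 3780 x^{4} - 30240 x^{3} + 136080 x^{2} - 326592 x + 326592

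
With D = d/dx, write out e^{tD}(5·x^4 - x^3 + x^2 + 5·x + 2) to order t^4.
5 t^{4} + t^{3} \left(20 x - 1\right) + t^{2} \left(30 x^{2} - 3 x + 1\right) + t \left(20 x^{3} - 3 x^{2} + 2 x + 5\right) + 5 x^{4} - x^{3} + x^{2} + 5 x + 2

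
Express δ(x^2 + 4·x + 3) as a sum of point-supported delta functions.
\frac{\delta(x + 3) + \delta(x + 1)}{2}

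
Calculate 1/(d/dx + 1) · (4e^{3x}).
e^{3 x}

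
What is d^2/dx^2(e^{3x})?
9 e^{3 x}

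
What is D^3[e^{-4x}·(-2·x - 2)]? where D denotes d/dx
32 \left(4 x + 1\right) e^{- 4 x}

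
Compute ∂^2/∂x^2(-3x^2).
-6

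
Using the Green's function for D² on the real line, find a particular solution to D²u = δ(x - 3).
\frac{|x - 3|}{2}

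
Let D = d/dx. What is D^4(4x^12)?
47520 x^{8}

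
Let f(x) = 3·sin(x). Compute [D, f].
3 \cos{\left(x \right)}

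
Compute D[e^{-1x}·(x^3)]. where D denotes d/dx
x^{2} \left(3 - x\right) e^{- x}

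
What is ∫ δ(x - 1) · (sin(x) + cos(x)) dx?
\cos{\left(1 \right)} + \sin{\left(1 \right)}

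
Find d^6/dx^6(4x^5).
0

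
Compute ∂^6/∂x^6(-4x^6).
-2880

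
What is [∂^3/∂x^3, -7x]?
-21\frac{d^{2}}{dx^{2}}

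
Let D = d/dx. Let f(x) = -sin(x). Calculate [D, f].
- \cos{\left(x \right)}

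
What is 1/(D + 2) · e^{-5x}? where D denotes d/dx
- \frac{e^{- 5 x}}{3}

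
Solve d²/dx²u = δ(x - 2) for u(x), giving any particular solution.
\frac{|x - 2|}{2}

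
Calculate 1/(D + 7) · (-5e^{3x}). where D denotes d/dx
- \frac{e^{3 x}}{2}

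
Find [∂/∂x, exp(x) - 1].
e^{x}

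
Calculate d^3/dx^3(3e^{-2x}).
- 24 e^{- 2 x}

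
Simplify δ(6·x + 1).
\frac{\delta(x + 1/6)}{6}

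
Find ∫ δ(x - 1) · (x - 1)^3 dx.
0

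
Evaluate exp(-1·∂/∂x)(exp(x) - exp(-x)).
- e^{1 - x} + e^{x - 1}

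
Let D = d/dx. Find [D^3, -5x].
-15D^{2}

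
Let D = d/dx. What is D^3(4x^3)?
24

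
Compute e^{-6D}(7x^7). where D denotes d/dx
7 x^{7} - 294 x^{6} + 5292 x^{5} - 52920 x^{4} + 317520 x^{3} - 1143072 x^{2} + 2286144 x - 1959552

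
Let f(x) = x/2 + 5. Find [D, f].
\frac{1}{2}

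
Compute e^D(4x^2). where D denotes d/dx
4 x^{2} + 8 x + 4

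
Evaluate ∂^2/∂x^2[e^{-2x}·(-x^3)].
2 x \left(- 2 x^{2} + 6 x - 3\right) e^{- 2 x}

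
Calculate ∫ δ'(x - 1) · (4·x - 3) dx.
-4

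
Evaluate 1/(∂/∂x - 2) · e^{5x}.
\frac{e^{5 x}}{3}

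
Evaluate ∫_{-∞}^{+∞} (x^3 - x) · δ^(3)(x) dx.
-6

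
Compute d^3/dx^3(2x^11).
1980 x^{8}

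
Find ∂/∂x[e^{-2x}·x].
\left(1 - 2 x\right) e^{- 2 x}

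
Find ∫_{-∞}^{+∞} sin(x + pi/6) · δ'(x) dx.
- \frac{\sqrt{3}}{2}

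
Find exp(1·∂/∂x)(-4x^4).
- 4 x^{4} - 16 x^{3} - 24 x^{2} - 16 x - 4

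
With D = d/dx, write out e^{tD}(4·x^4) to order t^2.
4 x^{2} \left(6 t^{2} + 4 t x + x^{2}\right)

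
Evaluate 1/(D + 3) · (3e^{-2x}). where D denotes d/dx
3 e^{- 2 x}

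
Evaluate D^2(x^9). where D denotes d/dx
72 x^{7}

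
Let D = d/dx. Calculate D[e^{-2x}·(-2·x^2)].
4 x \left(x - 1\right) e^{- 2 x}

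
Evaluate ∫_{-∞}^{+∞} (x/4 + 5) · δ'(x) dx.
- \frac{1}{4}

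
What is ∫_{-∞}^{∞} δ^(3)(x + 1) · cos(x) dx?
\sin{\left(1 \right)}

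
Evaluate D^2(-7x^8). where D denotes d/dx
- 392 x^{6}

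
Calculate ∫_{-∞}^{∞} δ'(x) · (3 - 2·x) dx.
2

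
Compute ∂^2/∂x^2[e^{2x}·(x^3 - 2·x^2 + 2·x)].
2 \left(2 x^{3} + 2 x^{2} - x + 2\right) e^{2 x}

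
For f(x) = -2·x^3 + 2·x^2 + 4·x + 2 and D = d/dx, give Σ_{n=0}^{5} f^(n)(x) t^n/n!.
- 2 t^{3} + 2 t^{2} \left(1 - 3 x\right) + 2 t \left(- 3 x^{2} + 2 x + 2\right) - 2 x^{3} + 2 x^{2} + 4 x + 2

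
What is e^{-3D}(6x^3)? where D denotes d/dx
6 x^{3} - 54 x^{2} + 162 x - 162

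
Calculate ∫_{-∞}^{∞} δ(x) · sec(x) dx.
1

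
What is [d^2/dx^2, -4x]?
-8\frac{d}{dx}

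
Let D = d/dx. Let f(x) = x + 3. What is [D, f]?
1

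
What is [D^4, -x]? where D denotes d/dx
-4D^{3}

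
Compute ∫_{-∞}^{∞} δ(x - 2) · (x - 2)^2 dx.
0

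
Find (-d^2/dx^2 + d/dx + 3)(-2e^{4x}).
18 e^{4 x}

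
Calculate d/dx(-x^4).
- 4 x^{3}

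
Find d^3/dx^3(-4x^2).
0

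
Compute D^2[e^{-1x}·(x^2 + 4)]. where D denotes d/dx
\left(x^{2} - 4 x + 6\right) e^{- x}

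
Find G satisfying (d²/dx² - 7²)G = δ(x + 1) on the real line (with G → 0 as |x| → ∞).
-\frac{e^{-7|x + 1|}}{14}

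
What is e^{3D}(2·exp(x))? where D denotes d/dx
2 e^{x + 3}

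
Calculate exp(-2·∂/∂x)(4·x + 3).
4 x - 5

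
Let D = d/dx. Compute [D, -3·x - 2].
-3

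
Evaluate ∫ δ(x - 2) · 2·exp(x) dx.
2 e^{2}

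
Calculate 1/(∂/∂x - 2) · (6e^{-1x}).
- 2 e^{- x}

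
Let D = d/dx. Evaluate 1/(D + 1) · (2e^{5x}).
\frac{e^{5 x}}{3}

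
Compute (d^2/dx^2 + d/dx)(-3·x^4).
12 x^{2} \left(- x - 3\right)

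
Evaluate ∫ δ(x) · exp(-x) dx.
1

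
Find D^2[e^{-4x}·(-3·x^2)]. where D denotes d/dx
6 \left(- 8 x^{2} + 8 x - 1\right) e^{- 4 x}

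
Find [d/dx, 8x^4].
32 x^{3}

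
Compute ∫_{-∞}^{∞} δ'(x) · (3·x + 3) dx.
-3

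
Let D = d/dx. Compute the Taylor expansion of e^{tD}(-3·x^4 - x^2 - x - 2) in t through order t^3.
- 12 t^{3} x - t^{2} \left(18 x^{2} + 1\right) - t \left(12 x^{3} + 2 x + 1\right) - 3 x^{4} - x^{2} - x - 2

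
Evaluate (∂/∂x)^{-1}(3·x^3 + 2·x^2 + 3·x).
\frac{3 x^{4}}{4} + \frac{2 x^{3}}{3} + \frac{3 x^{2}}{2}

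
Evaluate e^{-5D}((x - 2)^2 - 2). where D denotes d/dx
x^{2} - 14 x + 47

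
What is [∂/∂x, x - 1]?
1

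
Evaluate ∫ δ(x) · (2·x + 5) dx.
5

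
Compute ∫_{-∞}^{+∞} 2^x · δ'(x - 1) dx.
- \log{\left(4 \right)}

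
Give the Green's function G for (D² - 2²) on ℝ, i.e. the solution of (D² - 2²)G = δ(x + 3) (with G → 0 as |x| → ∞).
-\frac{e^{-2|x + 3|}}{4}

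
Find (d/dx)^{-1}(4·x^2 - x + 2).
\frac{4 x^{3}}{3} - \frac{x^{2}}{2} + 2 x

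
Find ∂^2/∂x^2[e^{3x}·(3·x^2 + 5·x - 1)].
27 \left(x^{2} + 3 x + 1\right) e^{3 x}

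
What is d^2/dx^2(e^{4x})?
16 e^{4 x}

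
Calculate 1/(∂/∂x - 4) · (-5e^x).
\frac{5 e^{x}}{3}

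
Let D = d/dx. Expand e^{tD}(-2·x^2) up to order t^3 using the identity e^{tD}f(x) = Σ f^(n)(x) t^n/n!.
- 2 t^{2} - 4 t x - 2 x^{2}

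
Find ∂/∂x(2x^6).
12 x^{5}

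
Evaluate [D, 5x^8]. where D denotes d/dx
40 x^{7}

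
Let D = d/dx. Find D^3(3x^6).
360 x^{3}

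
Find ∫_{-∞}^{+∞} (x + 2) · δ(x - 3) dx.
5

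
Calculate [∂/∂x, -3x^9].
- 27 x^{8}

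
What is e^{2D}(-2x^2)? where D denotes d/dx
- 2 x^{2} - 8 x - 8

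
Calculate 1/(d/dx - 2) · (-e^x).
e^{x}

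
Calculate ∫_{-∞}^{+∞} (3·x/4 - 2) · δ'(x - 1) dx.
- \frac{3}{4}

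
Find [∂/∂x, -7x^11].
- 77 x^{10}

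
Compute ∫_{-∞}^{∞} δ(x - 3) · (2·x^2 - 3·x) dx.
9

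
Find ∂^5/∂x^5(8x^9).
120960 x^{4}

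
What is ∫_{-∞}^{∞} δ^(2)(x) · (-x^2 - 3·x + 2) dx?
-2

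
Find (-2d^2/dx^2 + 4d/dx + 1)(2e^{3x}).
- 10 e^{3 x}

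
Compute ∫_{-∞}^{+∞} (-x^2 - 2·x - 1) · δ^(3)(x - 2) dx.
0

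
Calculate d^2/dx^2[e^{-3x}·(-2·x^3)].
6 x \left(- 3 x^{2} + 6 x - 2\right) e^{- 3 x}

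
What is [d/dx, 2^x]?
2^{x} \log{\left(2 \right)}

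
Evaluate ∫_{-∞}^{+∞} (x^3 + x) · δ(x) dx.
0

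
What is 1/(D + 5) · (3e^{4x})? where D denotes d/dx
\frac{e^{4 x}}{3}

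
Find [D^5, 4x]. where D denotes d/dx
20D^{4}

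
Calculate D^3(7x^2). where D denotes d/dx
0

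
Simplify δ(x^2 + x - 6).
\frac{\delta(x + 3) + \delta(x - 2)}{5}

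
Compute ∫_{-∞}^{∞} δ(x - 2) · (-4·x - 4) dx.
-12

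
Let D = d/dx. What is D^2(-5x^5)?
- 100 x^{3}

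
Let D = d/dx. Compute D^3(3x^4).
72 x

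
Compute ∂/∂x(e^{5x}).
5 e^{5 x}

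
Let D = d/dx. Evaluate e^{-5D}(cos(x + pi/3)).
\cos{\left(x - 5 + \frac{\pi}{3} \right)}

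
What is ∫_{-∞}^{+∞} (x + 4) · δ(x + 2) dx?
2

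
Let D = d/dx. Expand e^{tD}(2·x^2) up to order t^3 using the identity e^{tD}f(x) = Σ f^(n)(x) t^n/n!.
2 t^{2} + 4 t x + 2 x^{2}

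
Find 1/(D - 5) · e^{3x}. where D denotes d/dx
- \frac{e^{3 x}}{2}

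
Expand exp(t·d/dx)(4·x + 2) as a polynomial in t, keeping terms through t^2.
4 t + 4 x + 2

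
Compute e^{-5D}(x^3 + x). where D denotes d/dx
x^{3} - 15 x^{2} + 76 x - 130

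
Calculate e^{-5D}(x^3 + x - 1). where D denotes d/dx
x^{3} - 15 x^{2} + 76 x - 131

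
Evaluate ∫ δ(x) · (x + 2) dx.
2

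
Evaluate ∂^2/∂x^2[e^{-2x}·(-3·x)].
12 \left(1 - x\right) e^{- 2 x}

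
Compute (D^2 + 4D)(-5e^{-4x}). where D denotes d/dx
0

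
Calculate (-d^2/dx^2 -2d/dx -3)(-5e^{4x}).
135 e^{4 x}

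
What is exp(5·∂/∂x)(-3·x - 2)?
- 3 x - 17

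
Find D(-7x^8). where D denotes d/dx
- 56 x^{7}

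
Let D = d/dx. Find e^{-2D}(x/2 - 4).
\frac{x}{2} - 5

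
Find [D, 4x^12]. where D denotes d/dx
48 x^{11}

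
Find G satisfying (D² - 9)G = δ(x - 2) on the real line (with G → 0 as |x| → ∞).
-\frac{e^{-3|x - 2|}}{6}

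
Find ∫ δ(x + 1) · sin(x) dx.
- \sin{\left(1 \right)}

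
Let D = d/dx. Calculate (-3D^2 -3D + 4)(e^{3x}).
- 32 e^{3 x}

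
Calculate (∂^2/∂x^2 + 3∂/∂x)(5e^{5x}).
200 e^{5 x}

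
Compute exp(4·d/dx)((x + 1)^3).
x^{3} + 15 x^{2} + 75 x + 125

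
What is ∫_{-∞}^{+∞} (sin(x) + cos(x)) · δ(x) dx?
1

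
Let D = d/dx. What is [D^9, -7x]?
-63D^{8}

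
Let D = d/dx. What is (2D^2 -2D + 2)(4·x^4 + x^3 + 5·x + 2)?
8 x^{4} - 30 x^{3} + 90 x^{2} + 22 x - 6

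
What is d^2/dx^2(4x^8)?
224 x^{6}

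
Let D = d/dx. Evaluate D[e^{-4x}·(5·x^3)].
x^{2} \left(15 - 20 x\right) e^{- 4 x}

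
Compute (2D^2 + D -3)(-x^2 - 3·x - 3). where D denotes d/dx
3 x^{2} + 7 x + 2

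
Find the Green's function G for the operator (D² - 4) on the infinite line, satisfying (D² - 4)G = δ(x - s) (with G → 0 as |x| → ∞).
-\frac{e^{-2|x-s|}}{4}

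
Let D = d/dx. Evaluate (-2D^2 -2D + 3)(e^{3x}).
- 21 e^{3 x}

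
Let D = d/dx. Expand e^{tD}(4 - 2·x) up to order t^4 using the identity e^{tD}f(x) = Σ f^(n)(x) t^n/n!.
- 2 t - 2 x + 4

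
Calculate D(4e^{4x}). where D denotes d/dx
16 e^{4 x}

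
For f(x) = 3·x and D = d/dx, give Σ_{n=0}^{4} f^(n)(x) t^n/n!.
3 t + 3 x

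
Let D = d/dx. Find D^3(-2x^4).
- 48 x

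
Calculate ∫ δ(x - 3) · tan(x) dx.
\tan{\left(3 \right)}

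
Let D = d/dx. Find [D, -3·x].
-3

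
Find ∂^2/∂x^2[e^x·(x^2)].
\left(x^{2} + 4 x + 2\right) e^{x}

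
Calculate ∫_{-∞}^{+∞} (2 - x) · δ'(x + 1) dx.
1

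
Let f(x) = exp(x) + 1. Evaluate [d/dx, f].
e^{x}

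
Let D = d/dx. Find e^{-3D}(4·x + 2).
4 x - 10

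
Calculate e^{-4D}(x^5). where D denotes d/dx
x^{5} - 20 x^{4} + 160 x^{3} - 640 x^{2} + 1280 x - 1024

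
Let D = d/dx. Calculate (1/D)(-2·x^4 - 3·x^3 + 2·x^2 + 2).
- \frac{2 x^{5}}{5} - \frac{3 x^{4}}{4} + \frac{2 x^{3}}{3} + 2 x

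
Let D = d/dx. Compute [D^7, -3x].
-21D^{6}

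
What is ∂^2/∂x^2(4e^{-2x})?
16 e^{- 2 x}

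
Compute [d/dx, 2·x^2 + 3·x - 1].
4 x + 3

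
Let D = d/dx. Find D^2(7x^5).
140 x^{3}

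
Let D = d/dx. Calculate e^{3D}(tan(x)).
\tan{\left(x + 3 \right)}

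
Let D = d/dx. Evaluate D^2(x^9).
72 x^{7}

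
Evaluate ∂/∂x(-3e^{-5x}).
15 e^{- 5 x}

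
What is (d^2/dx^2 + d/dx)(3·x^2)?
6 x + 6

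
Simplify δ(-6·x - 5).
\frac{\delta(x + 5/6)}{6}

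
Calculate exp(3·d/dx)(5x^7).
5 x^{7} + 105 x^{6} + 945 x^{5} + 4725 x^{4} + 14175 x^{3} + 25515 x^{2} + 25515 x + 10935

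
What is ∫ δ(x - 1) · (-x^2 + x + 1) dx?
1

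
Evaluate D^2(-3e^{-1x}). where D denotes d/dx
- 3 e^{- x}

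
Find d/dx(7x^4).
28 x^{3}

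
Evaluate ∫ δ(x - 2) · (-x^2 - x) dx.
-6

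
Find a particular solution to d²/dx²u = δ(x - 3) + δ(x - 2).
\frac{|x - 3|}{2} + \frac{|x - 2|}{2}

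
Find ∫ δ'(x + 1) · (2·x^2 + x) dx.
3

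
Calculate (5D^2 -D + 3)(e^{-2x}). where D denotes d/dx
25 e^{- 2 x}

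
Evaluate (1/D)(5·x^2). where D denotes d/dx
\frac{5 x^{3}}{3}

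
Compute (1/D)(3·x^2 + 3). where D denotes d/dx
x^{3} + 3 x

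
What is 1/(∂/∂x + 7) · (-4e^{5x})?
- \frac{e^{5 x}}{3}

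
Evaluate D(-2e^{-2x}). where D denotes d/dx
4 e^{- 2 x}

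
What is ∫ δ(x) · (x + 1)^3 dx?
1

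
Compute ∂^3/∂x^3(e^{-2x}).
- 8 e^{- 2 x}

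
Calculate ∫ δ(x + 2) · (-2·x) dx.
4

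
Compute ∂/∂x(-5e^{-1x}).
5 e^{- x}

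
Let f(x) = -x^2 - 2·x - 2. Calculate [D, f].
- 2 x - 2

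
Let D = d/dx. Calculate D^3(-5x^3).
-30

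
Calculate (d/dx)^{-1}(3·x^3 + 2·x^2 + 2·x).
\frac{3 x^{4}}{4} + \frac{2 x^{3}}{3} + x^{2}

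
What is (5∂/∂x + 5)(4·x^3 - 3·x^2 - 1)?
20 x^{3} + 45 x^{2} - 30 x - 5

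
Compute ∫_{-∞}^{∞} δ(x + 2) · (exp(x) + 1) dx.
e^{-2} + 1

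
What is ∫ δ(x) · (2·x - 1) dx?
-1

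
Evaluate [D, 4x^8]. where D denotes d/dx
32 x^{7}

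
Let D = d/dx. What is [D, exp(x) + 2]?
e^{x}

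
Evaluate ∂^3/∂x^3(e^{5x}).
125 e^{5 x}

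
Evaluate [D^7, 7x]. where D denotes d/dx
49D^{6}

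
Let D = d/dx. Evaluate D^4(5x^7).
4200 x^{3}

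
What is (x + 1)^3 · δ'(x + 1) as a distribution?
0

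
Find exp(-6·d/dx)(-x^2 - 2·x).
- x^{2} + 10 x - 24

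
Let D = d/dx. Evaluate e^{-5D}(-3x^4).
- 3 x^{4} + 60 x^{3} - 450 x^{2} + 1500 x - 1875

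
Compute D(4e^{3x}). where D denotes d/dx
12 e^{3 x}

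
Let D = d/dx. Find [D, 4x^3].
12 x^{2}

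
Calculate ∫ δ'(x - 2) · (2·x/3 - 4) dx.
- \frac{2}{3}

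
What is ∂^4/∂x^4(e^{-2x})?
16 e^{- 2 x}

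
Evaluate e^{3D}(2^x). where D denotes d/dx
2^{x + 3}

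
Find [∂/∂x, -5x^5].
- 25 x^{4}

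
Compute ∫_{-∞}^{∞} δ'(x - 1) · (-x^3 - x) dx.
4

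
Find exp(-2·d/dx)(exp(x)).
e^{x - 2}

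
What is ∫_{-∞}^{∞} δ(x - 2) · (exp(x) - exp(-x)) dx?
2 \sinh{\left(2 \right)}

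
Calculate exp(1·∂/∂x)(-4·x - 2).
- 4 x - 6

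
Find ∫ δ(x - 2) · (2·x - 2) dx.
2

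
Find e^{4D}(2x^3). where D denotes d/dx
2 x^{3} + 24 x^{2} + 96 x + 128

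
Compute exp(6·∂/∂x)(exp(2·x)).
e^{2 x + 12}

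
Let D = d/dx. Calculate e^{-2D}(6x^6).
6 x^{6} - 72 x^{5} + 360 x^{4} - 960 x^{3} + 1440 x^{2} - 1152 x + 384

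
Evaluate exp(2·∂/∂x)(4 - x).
2 - x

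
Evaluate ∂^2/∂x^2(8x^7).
336 x^{5}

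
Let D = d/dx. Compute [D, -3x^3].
- 9 x^{2}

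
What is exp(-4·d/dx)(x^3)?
x^{3} - 12 x^{2} + 48 x - 64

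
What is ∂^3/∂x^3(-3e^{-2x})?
24 e^{- 2 x}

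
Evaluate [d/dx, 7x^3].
21 x^{2}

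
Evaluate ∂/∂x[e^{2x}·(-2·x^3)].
x^{2} \left(- 4 x - 6\right) e^{2 x}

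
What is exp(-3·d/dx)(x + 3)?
x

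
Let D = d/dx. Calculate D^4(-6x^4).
-144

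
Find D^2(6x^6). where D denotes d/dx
180 x^{4}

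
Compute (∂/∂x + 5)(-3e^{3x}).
- 24 e^{3 x}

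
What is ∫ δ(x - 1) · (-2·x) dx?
-2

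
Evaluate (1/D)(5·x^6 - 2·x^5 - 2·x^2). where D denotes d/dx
\frac{5 x^{7}}{7} - \frac{x^{6}}{3} - \frac{2 x^{3}}{3}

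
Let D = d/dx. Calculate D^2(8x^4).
96 x^{2}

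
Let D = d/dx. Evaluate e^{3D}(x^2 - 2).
x^{2} + 6 x + 7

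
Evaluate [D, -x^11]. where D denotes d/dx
- 11 x^{10}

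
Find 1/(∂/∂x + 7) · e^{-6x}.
e^{- 6 x}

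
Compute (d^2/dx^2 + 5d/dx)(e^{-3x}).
- 6 e^{- 3 x}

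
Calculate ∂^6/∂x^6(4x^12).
2661120 x^{6}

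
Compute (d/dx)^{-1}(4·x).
2 x^{2}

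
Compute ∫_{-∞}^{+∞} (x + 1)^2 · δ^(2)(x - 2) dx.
2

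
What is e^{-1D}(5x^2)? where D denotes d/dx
5 x^{2} - 10 x + 5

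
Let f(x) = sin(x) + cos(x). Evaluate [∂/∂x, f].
- \sin{\left(x \right)} + \cos{\left(x \right)}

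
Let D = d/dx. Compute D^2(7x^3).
42 x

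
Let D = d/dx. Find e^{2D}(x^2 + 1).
x^{2} + 4 x + 5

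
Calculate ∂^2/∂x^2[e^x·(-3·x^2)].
3 \left(- x^{2} - 4 x - 2\right) e^{x}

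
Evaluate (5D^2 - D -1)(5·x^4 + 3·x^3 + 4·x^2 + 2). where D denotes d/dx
- 5 x^{4} - 23 x^{3} + 287 x^{2} + 82 x + 38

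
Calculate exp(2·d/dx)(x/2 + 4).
\frac{x}{2} + 5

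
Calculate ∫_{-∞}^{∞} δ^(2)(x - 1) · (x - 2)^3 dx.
-6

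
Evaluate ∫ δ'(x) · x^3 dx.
0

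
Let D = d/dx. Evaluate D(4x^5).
20 x^{4}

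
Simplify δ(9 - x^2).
\frac{\delta(x - 3) + \delta(x + 3)}{6}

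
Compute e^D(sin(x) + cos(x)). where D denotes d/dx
\sqrt{2} \sin{\left(x + \frac{\pi}{4} + 1 \right)}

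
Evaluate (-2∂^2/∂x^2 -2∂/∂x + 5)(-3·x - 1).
1 - 15 x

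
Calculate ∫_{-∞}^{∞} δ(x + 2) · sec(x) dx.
\sec{\left(2 \right)}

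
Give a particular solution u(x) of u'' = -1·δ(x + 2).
-\frac{|x + 2|}{2}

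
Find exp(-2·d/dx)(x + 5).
x + 3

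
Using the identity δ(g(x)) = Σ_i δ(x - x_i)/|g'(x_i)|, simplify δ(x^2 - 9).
\frac{\delta(x - 3) + \delta(x + 3)}{6}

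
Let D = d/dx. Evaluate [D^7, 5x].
35D^{6}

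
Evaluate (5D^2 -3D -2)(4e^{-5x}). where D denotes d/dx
552 e^{- 5 x}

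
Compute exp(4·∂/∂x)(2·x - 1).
2 x + 7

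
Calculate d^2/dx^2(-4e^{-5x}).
- 100 e^{- 5 x}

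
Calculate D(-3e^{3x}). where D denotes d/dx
- 9 e^{3 x}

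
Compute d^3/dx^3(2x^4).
48 x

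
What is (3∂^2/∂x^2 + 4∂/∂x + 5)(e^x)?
12 e^{x}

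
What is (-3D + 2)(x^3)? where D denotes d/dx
x^{2} \left(2 x - 9\right)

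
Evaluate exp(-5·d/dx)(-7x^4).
- 7 x^{4} + 140 x^{3} - 1050 x^{2} + 3500 x - 4375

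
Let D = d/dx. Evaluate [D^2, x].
2D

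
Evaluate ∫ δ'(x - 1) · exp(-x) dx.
e^{-1}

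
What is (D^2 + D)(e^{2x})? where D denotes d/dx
6 e^{2 x}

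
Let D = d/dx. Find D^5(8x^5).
960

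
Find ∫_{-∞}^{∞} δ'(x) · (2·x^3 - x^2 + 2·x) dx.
-2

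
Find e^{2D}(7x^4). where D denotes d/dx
7 x^{4} + 56 x^{3} + 168 x^{2} + 224 x + 112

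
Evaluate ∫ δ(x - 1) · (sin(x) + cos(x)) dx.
\cos{\left(1 \right)} + \sin{\left(1 \right)}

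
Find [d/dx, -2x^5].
- 10 x^{4}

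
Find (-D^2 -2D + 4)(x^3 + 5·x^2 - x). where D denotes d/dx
4 x^{3} + 14 x^{2} - 30 x - 8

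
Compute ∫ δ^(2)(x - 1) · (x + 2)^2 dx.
2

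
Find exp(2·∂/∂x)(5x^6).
5 x^{6} + 60 x^{5} + 300 x^{4} + 800 x^{3} + 1200 x^{2} + 960 x + 320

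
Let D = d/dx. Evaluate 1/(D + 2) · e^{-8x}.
- \frac{e^{- 8 x}}{6}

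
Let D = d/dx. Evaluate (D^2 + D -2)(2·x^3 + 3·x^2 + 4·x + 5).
- 4 x^{3} + 10 x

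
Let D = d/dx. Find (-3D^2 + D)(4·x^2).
8 x - 24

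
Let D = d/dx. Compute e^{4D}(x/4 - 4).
\frac{x}{4} - 3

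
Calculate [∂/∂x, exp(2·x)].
2 e^{2 x}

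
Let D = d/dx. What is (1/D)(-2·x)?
- x^{2}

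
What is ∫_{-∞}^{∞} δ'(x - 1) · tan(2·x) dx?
- \frac{2}{\cos^{2}{\left(2 \right)}}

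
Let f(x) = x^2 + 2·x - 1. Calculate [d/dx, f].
2 x + 2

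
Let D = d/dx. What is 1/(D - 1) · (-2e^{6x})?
- \frac{2 e^{6 x}}{5}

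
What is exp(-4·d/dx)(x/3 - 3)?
\frac{x}{3} - \frac{13}{3}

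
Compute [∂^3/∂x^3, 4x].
12\frac{d^{2}}{dx^{2}}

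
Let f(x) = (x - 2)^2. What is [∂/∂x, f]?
2 x - 4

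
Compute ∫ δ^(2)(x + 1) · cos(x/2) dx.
- \frac{\cos{\left(\frac{1}{2} \right)}}{4}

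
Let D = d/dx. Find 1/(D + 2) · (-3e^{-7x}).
\frac{3 e^{- 7 x}}{5}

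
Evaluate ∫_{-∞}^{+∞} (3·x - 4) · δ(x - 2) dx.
2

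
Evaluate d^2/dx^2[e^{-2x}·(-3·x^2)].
6 \left(- 2 x^{2} + 4 x - 1\right) e^{- 2 x}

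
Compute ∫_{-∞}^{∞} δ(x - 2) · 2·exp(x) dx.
2 e^{2}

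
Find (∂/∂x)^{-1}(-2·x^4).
- \frac{2 x^{5}}{5}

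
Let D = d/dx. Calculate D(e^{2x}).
2 e^{2 x}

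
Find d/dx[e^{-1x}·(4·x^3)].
4 x^{2} \left(3 - x\right) e^{- x}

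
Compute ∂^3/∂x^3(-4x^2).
0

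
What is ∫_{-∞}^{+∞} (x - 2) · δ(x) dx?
-2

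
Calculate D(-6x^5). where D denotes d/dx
- 30 x^{4}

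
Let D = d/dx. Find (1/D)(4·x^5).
\frac{2 x^{6}}{3}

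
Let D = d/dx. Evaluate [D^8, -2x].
-16D^{7}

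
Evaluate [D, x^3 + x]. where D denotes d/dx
3 x^{2} + 1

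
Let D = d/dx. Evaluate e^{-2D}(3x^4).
3 x^{4} - 24 x^{3} + 72 x^{2} - 96 x + 48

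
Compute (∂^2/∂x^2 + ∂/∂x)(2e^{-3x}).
12 e^{- 3 x}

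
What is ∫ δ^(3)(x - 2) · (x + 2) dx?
0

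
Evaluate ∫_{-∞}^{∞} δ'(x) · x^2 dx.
0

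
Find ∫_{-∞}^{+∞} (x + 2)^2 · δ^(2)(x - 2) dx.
2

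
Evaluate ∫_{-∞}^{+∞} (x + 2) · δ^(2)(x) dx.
0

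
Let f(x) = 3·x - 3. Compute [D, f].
3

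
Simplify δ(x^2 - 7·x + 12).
\frac{\delta(x - 4) + \delta(x - 3)}{1}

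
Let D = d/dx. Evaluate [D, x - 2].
1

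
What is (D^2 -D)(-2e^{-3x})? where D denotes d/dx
- 24 e^{- 3 x}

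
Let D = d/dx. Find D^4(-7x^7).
- 5880 x^{3}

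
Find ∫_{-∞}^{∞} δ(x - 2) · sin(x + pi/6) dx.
\sin{\left(\frac{\pi}{6} + 2 \right)}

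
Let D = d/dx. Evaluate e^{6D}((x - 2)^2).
x^{2} + 8 x + 16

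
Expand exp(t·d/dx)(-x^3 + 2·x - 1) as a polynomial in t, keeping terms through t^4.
- t^{3} - 3 t^{2} x - t \left(3 x^{2} - 2\right) - x^{3} + 2 x - 1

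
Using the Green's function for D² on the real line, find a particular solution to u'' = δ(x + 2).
\frac{|x + 2|}{2}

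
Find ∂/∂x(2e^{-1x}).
- 2 e^{- x}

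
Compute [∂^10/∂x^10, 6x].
60\frac{d^{9}}{dx^{9}}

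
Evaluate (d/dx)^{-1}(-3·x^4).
- \frac{3 x^{5}}{5}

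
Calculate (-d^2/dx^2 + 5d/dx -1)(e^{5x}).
- e^{5 x}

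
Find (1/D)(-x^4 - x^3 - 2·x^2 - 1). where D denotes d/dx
- \frac{x^{5}}{5} - \frac{x^{4}}{4} - \frac{2 x^{3}}{3} - x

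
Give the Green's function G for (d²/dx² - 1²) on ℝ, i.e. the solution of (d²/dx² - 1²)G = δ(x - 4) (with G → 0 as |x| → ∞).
-\frac{e^{-|x - 4|}}{2}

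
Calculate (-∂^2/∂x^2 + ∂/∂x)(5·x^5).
25 x^{3} \left(x - 4\right)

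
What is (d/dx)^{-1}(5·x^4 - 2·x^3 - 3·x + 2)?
x^{5} - \frac{x^{4}}{2} - \frac{3 x^{2}}{2} + 2 x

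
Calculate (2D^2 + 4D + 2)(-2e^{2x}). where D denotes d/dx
- 36 e^{2 x}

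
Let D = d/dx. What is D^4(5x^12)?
59400 x^{8}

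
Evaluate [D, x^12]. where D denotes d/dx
12 x^{11}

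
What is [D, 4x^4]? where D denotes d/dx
16 x^{3}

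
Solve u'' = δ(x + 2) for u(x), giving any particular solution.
\frac{|x + 2|}{2}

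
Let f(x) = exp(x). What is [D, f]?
e^{x}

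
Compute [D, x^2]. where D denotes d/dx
2 x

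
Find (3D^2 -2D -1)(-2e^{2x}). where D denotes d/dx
- 14 e^{2 x}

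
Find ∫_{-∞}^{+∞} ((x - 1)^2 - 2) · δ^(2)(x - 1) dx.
2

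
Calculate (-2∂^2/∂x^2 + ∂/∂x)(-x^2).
4 - 2 x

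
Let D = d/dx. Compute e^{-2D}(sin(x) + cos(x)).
\sqrt{2} \cos{\left(- x + \frac{\pi}{4} + 2 \right)}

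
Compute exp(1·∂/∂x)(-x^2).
- x^{2} - 2 x - 1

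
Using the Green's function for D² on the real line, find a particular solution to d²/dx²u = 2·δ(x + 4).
|x + 4|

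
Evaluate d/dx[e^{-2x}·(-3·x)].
3 \left(2 x - 1\right) e^{- 2 x}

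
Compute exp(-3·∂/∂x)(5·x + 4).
5 x - 11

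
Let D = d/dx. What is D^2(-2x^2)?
-4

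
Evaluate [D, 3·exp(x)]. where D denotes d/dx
3 e^{x}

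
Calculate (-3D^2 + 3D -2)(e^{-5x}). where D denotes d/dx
- 92 e^{- 5 x}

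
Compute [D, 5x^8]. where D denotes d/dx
40 x^{7}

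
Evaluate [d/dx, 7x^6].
42 x^{5}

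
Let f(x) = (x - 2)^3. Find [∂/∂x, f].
3 \left(x - 2\right)^{2}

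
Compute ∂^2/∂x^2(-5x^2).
-10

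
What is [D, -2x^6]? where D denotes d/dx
- 12 x^{5}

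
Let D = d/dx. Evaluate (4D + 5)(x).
5 x + 4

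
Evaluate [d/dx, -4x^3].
- 12 x^{2}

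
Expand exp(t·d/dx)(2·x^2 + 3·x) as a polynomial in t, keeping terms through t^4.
2 t^{2} + t \left(4 x + 3\right) + 2 x^{2} + 3 x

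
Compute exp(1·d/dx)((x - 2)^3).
x^{3} - 3 x^{2} + 3 x - 1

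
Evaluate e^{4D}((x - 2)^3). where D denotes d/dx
x^{3} + 6 x^{2} + 12 x + 8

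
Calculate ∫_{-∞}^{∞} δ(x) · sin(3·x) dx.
0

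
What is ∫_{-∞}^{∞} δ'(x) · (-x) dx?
1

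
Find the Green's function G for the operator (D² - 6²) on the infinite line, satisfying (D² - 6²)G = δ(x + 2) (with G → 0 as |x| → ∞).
-\frac{e^{-6|x + 2|}}{12}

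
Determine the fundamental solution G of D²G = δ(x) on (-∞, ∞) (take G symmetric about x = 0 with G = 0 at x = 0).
\frac{|x|}{2}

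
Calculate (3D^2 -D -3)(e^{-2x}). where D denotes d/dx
11 e^{- 2 x}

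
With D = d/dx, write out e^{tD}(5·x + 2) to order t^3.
5 t + 5 x + 2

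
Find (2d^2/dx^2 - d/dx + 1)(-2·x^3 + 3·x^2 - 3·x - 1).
- 2 x^{3} + 9 x^{2} - 33 x + 14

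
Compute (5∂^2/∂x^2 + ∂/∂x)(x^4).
4 x^{2} \left(x + 15\right)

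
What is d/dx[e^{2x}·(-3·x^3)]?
x^{2} \left(- 6 x - 9\right) e^{2 x}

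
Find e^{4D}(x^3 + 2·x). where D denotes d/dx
x^{3} + 12 x^{2} + 50 x + 72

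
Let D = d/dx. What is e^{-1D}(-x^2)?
- x^{2} + 2 x - 1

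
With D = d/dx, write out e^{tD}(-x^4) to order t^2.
x^{2} \left(- 6 t^{2} - 4 t x - x^{2}\right)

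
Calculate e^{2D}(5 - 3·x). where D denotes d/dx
- 3 x - 1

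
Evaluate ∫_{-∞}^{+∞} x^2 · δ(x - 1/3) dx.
\frac{1}{9}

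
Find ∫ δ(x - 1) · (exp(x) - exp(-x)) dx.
2 \sinh{\left(1 \right)}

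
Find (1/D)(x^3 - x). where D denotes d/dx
\frac{x^{4}}{4} - \frac{x^{2}}{2}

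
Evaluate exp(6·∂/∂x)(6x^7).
6 x^{7} + 252 x^{6} + 4536 x^{5} + 45360 x^{4} + 272160 x^{3} + 979776 x^{2} + 1959552 x + 1679616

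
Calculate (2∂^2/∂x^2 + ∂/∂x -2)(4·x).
4 - 8 x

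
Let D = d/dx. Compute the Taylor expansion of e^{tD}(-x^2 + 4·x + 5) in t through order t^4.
- t^{2} - 2 t \left(x - 2\right) - x^{2} + 4 x + 5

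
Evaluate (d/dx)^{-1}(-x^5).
- \frac{x^{6}}{6}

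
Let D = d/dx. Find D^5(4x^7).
10080 x^{2}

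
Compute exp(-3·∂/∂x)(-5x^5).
- 5 x^{5} + 75 x^{4} - 450 x^{3} + 1350 x^{2} - 2025 x + 1215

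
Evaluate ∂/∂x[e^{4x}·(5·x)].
\left(20 x + 5\right) e^{4 x}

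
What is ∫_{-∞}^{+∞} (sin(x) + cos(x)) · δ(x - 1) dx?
\cos{\left(1 \right)} + \sin{\left(1 \right)}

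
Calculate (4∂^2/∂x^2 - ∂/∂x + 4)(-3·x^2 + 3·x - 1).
- 12 x^{2} + 18 x - 31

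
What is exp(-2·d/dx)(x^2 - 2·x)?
x^{2} - 6 x + 8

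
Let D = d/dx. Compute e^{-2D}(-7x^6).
- 7 x^{6} + 84 x^{5} - 420 x^{4} + 1120 x^{3} - 1680 x^{2} + 1344 x - 448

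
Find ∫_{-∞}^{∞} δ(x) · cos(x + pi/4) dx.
\frac{\sqrt{2}}{2}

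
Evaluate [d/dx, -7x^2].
- 14 x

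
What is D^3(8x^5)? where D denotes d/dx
480 x^{2}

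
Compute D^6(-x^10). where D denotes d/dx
- 151200 x^{4}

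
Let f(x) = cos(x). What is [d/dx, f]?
- \sin{\left(x \right)}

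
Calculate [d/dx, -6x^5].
- 30 x^{4}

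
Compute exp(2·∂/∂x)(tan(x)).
\tan{\left(x + 2 \right)}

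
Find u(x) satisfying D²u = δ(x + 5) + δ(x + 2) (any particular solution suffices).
\frac{|x + 5|}{2} + \frac{|x + 2|}{2}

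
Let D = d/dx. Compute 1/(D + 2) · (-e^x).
- \frac{e^{x}}{3}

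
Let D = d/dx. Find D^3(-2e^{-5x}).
250 e^{- 5 x}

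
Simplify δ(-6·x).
\frac{\delta(x)}{6}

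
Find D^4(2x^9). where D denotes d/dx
6048 x^{5}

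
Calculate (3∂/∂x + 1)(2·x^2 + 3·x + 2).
2 x^{2} + 15 x + 11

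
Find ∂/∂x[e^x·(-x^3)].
x^{2} \left(- x - 3\right) e^{x}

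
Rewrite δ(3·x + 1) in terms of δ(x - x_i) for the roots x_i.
\frac{\delta(x + 1/3)}{3}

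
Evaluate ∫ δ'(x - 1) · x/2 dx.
- \frac{1}{2}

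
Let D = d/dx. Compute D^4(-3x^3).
0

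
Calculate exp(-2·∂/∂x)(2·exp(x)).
2 e^{x - 2}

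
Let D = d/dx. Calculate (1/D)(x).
\frac{x^{2}}{2}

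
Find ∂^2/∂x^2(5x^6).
150 x^{4}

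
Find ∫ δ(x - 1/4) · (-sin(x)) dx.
- \sin{\left(\frac{1}{4} \right)}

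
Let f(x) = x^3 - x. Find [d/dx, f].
3 x^{2} - 1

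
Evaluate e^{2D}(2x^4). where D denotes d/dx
2 x^{4} + 16 x^{3} + 48 x^{2} + 64 x + 32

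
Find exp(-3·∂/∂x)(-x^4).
- x^{4} + 12 x^{3} - 54 x^{2} + 108 x - 81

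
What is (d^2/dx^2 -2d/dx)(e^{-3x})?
15 e^{- 3 x}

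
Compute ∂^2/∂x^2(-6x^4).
- 72 x^{2}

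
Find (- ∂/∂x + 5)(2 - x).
11 - 5 x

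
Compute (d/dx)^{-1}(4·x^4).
\frac{4 x^{5}}{5}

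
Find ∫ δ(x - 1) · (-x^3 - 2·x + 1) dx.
-2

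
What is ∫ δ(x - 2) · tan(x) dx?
\tan{\left(2 \right)}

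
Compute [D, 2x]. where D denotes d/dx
2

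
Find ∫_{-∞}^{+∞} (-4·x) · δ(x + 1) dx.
4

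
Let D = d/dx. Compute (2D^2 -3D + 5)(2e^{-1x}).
20 e^{- x}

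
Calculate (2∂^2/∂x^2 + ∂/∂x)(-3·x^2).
- 6 x - 12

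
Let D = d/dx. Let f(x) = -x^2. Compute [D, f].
- 2 x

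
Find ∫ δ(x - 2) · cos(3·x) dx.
\cos{\left(6 \right)}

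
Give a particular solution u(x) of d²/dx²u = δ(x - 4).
\frac{|x - 4|}{2}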